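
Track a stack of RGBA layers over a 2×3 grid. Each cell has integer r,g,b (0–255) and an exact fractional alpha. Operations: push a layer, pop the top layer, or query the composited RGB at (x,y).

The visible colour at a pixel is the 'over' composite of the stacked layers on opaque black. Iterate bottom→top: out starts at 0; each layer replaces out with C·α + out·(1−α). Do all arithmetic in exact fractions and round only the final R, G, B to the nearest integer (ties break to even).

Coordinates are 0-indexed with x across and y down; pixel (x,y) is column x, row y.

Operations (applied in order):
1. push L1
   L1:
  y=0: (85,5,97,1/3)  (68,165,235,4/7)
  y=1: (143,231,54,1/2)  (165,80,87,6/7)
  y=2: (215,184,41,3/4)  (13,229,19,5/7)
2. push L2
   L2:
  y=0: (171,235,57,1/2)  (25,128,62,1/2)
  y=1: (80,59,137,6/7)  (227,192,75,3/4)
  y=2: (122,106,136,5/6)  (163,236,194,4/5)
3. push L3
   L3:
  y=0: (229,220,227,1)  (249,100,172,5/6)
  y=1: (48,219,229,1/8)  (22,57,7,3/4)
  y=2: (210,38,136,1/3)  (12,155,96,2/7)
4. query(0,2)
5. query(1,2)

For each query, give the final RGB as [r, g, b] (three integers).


at x=0,y=2 over L1,L2,L3:
+L1 (α=3/4) → [645/4, 138, 123/4]
+L2 (α=5/6) → [3085/24, 334/3, 2843/24]
+L3 (α=1/3) → [5605/36, 782/9, 4475/36]
→ [156, 87, 124]

query (1,2) [L1,L2,L3] — begin 0,0,0
L1 α=5/7: [65/7, 1145/7, 95/7]
L2 α=4/5: [4629/35, 7753/35, 5527/35]
L3 α=2/7: [4797/49, 9923/49, 6871/49]
= [98, 203, 140]


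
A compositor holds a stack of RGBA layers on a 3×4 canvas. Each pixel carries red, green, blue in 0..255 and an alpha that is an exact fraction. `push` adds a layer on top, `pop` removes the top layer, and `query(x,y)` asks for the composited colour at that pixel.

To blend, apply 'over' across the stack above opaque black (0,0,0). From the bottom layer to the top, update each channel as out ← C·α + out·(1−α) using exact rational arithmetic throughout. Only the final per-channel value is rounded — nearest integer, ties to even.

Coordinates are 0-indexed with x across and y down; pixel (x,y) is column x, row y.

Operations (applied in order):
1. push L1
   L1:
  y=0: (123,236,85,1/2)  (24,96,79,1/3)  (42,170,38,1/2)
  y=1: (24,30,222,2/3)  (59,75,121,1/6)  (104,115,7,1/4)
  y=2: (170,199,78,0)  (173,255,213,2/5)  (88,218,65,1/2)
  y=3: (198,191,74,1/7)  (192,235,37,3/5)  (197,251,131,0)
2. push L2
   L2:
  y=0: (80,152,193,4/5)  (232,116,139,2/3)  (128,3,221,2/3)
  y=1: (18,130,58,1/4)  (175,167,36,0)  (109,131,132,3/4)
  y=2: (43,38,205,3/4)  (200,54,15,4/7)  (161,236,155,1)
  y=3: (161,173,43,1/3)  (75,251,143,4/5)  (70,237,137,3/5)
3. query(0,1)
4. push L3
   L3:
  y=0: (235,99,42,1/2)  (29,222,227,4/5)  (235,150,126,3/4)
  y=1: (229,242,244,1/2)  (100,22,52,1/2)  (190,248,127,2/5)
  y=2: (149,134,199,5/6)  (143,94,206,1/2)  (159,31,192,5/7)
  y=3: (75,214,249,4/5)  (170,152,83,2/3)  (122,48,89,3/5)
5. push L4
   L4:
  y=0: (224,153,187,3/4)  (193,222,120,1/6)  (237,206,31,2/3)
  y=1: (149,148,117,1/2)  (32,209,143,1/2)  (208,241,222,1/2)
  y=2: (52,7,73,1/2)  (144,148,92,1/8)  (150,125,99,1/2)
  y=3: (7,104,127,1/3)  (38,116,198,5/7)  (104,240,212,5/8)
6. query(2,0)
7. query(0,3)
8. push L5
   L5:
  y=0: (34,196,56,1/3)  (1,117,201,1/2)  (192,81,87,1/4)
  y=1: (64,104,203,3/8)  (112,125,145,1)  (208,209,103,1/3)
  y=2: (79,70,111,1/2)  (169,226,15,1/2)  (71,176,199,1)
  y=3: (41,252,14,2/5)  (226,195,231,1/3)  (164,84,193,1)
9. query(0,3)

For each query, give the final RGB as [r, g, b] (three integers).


query (0,1) [L1,L2] — begin 0,0,0
after L1 α=2/3: [16, 20, 148]
after L2 α=1/4: [33/2, 95/2, 251/2]
→ [16, 48, 126]

at x=2,y=0 over L1,L2,L3,L4:
L1 α=1/2: [21, 85, 19]
L2 α=2/3: [277/3, 91/3, 461/3]
L3 α=3/4: [598/3, 1441/12, 1595/12]
L4 α=2/3: [2020/9, 6385/36, 2339/36]
rounded: [224, 177, 65]

at x=0,y=3 over L1,L2,L3,L4:
+L1 (α=1/7) → [198/7, 191/7, 74/7]
+L2 (α=1/3) → [1523/21, 531/7, 449/21]
+L3 (α=4/5) → [7823/105, 6523/35, 4273/21]
+L4 (α=1/3) → [16381/315, 5562/35, 11213/63]
rounded: [52, 159, 178]

(0,3) stack=L1,L2,L3,L4,L5; from [0,0,0]:
+L1 (α=1/7) → [198/7, 191/7, 74/7]
+L2 (α=1/3) → [1523/21, 531/7, 449/21]
+L3 (α=4/5) → [7823/105, 6523/35, 4273/21]
+L4 (α=1/3) → [16381/315, 5562/35, 11213/63]
+L5 (α=2/5) → [24991/525, 34326/175, 11801/105]
→ [48, 196, 112]


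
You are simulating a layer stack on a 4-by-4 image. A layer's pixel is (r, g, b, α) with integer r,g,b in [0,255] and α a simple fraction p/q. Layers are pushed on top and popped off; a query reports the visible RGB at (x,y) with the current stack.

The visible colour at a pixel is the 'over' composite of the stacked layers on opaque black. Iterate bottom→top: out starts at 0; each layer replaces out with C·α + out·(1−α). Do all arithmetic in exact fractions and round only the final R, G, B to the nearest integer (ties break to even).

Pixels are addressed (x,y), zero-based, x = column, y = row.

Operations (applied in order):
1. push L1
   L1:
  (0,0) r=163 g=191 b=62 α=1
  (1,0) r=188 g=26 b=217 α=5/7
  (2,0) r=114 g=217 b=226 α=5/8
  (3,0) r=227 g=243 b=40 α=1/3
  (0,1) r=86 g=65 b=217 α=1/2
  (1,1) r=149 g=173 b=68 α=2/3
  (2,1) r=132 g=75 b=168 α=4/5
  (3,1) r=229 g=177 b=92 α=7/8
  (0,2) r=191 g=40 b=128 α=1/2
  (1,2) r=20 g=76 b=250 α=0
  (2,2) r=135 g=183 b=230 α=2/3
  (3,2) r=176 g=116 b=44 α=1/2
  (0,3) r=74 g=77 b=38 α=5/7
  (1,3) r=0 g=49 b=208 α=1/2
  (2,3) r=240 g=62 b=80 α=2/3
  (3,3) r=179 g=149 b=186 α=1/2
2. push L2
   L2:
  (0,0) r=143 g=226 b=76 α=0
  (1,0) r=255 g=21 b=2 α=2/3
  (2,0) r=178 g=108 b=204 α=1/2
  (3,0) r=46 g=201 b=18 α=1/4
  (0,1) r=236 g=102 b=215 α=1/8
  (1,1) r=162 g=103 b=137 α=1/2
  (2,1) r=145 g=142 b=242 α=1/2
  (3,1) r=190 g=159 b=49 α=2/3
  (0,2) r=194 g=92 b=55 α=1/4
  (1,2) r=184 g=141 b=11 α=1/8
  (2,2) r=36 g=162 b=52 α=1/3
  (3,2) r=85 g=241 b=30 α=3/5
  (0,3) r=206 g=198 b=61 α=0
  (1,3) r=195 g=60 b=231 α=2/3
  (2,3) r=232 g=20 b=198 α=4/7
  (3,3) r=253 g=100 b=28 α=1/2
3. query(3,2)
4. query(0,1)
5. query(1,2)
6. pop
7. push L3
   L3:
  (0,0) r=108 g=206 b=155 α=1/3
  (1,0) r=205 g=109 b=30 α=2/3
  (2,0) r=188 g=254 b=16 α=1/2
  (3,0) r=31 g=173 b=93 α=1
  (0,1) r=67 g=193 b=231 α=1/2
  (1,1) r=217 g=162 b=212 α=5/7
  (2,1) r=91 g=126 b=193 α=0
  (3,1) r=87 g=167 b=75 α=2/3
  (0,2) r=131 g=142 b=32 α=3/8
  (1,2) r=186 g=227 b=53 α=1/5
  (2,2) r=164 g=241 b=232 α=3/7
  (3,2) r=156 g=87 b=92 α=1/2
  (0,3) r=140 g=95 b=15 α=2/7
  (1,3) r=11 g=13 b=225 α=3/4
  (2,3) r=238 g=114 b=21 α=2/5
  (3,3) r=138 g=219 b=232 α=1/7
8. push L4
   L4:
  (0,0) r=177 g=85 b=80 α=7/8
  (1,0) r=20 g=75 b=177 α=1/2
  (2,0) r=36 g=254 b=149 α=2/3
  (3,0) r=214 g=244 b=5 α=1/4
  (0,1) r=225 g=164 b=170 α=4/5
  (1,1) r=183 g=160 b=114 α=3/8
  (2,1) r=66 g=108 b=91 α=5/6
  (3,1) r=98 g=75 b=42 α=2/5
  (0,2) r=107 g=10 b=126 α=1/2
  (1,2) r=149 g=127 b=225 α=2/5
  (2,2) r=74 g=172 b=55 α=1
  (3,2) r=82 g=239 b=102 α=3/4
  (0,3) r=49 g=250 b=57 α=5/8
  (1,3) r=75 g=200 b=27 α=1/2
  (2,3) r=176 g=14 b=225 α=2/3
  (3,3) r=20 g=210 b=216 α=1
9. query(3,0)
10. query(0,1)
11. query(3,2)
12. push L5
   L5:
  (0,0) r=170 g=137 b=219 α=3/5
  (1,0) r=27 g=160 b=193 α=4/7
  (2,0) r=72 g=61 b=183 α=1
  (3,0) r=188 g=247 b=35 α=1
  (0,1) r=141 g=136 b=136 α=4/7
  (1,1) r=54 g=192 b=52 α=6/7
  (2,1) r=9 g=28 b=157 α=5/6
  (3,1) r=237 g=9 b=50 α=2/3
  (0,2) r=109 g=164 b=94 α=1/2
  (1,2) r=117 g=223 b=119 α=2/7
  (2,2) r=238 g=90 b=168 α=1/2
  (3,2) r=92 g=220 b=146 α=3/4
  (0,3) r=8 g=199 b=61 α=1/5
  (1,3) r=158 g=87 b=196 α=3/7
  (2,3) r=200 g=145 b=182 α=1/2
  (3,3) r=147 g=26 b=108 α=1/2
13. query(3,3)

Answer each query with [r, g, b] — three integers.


query (3,2) [L1,L2] — begin 0,0,0
+L1 (α=1/2) → [88, 58, 22]
+L2 (α=3/5) → [431/5, 839/5, 134/5]
= [86, 168, 27]

(0,1) stack=L1,L2; from [0,0,0]:
+L1 (α=1/2) → [43, 65/2, 217/2]
+L2 (α=1/8) → [537/8, 659/16, 1949/16]
→ [67, 41, 122]

(1,2) stack=L1,L2; from [0,0,0]:
after L1 α=0: [0, 0, 0]
after L2 α=1/8: [23, 141/8, 11/8]
rounded: [23, 18, 1]

(3,0) stack=L1,L3,L4; from [0,0,0]:
after L1 α=1/3: [227/3, 81, 40/3]
after L3 α=1: [31, 173, 93]
after L4 α=1/4: [307/4, 763/4, 71]
→ [77, 191, 71]

at x=0,y=1 over L1,L3,L4:
+L1 (α=1/2) → [43, 65/2, 217/2]
+L3 (α=1/2) → [55, 451/4, 679/4]
+L4 (α=4/5) → [191, 615/4, 3399/20]
= [191, 154, 170]

at x=3,y=2 over L1,L3,L4:
L1 α=1/2: [88, 58, 22]
L3 α=1/2: [122, 145/2, 57]
L4 α=3/4: [92, 1579/8, 363/4]
rounded: [92, 197, 91]

(3,3) stack=L1,L3,L4,L5; from [0,0,0]:
after L1 α=1/2: [179/2, 149/2, 93]
after L3 α=1/7: [675/7, 666/7, 790/7]
after L4 α=1: [20, 210, 216]
after L5 α=1/2: [167/2, 118, 162]
= [84, 118, 162]


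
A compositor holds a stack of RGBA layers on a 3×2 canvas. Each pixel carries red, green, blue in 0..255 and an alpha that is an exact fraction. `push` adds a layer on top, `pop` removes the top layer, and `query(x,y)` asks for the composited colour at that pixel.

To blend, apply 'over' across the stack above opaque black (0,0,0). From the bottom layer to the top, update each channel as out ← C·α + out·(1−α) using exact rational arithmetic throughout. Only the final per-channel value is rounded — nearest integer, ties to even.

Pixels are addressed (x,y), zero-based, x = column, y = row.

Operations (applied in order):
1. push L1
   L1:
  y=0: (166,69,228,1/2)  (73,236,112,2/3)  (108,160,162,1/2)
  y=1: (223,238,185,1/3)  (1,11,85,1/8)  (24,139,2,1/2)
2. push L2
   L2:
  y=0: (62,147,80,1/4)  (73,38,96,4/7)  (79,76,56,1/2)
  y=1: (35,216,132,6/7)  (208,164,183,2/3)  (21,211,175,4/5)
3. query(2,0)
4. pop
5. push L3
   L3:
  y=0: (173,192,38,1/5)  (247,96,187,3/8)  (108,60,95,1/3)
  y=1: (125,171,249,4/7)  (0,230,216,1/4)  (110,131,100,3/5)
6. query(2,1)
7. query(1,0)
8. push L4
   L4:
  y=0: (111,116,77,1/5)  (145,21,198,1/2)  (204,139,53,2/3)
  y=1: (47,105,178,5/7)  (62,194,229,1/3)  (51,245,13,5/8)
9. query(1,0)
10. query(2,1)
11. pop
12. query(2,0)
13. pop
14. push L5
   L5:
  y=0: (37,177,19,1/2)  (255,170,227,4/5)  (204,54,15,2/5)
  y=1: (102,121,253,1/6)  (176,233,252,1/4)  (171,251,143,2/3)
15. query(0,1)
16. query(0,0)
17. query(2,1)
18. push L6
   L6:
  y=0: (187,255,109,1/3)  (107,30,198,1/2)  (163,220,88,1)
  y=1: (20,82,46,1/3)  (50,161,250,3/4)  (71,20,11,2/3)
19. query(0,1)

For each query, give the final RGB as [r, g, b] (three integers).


at x=2,y=0 over L1,L2:
+L1 (α=1/2) → [54, 80, 81]
+L2 (α=1/2) → [133/2, 78, 137/2]
rounded: [66, 78, 68]

query (2,1) [L1,L3] — begin 0,0,0
+L1 (α=1/2) → [12, 139/2, 1]
+L3 (α=3/5) → [354/5, 532/5, 302/5]
→ [71, 106, 60]

at x=1,y=0 over L1,L3:
+L1 (α=2/3) → [146/3, 472/3, 224/3]
+L3 (α=3/8) → [2953/24, 403/3, 2803/24]
= [123, 134, 117]

at x=1,y=0 over L1,L3,L4:
L1 α=2/3: [146/3, 472/3, 224/3]
L3 α=3/8: [2953/24, 403/3, 2803/24]
L4 α=1/2: [6433/48, 233/3, 7555/48]
rounded: [134, 78, 157]

at x=2,y=1 over L1,L3,L4:
L1 α=1/2: [12, 139/2, 1]
L3 α=3/5: [354/5, 532/5, 302/5]
L4 α=5/8: [2337/40, 7721/40, 1231/40]
= [58, 193, 31]

(2,0) stack=L1,L3; from [0,0,0]:
+L1 (α=1/2) → [54, 80, 81]
+L3 (α=1/3) → [72, 220/3, 257/3]
rounded: [72, 73, 86]

query (0,1) [L1,L5] — begin 0,0,0
+L1 (α=1/3) → [223/3, 238/3, 185/3]
+L5 (α=1/6) → [1421/18, 1553/18, 842/9]
rounded: [79, 86, 94]

at x=0,y=0 over L1,L5:
after L1 α=1/2: [83, 69/2, 114]
after L5 α=1/2: [60, 423/4, 133/2]
rounded: [60, 106, 66]

at x=2,y=1 over L1,L5:
after L1 α=1/2: [12, 139/2, 1]
after L5 α=2/3: [118, 381/2, 287/3]
→ [118, 190, 96]

at x=0,y=1 over L1,L5,L6:
L1 α=1/3: [223/3, 238/3, 185/3]
L5 α=1/6: [1421/18, 1553/18, 842/9]
L6 α=1/3: [1601/27, 2291/27, 2098/27]
→ [59, 85, 78]


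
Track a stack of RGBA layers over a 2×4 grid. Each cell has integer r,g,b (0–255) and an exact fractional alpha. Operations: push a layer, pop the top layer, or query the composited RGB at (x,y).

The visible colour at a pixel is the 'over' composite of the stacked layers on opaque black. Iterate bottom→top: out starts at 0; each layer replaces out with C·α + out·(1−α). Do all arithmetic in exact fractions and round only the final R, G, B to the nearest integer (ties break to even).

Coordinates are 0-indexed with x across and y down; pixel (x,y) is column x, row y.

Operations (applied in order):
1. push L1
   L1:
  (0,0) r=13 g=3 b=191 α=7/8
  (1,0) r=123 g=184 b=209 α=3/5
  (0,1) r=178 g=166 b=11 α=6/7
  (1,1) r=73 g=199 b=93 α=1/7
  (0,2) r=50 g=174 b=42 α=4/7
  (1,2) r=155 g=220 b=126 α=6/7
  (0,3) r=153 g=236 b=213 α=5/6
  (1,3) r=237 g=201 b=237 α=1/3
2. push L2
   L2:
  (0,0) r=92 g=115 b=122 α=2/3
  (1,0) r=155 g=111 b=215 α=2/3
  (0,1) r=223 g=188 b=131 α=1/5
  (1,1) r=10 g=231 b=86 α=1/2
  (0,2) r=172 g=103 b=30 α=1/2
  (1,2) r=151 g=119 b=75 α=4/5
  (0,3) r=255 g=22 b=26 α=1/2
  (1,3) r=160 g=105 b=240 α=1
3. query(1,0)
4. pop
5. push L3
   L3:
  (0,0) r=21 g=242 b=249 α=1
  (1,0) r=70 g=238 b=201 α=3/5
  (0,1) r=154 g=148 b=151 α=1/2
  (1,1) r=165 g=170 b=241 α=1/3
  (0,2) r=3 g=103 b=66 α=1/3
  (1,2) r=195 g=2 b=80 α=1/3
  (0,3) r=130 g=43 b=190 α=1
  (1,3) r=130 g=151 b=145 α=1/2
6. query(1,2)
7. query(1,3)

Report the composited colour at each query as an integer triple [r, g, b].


(1,0) stack=L1,L2; from [0,0,0]:
L1 α=3/5: [369/5, 552/5, 627/5]
L2 α=2/3: [1919/15, 554/5, 2777/15]
rounded: [128, 111, 185]

query (1,2) [L1,L3] — begin 0,0,0
+L1 (α=6/7) → [930/7, 1320/7, 108]
+L3 (α=1/3) → [1075/7, 2654/21, 296/3]
= [154, 126, 99]

(1,3) stack=L1,L3; from [0,0,0]:
L1 α=1/3: [79, 67, 79]
L3 α=1/2: [209/2, 109, 112]
rounded: [104, 109, 112]


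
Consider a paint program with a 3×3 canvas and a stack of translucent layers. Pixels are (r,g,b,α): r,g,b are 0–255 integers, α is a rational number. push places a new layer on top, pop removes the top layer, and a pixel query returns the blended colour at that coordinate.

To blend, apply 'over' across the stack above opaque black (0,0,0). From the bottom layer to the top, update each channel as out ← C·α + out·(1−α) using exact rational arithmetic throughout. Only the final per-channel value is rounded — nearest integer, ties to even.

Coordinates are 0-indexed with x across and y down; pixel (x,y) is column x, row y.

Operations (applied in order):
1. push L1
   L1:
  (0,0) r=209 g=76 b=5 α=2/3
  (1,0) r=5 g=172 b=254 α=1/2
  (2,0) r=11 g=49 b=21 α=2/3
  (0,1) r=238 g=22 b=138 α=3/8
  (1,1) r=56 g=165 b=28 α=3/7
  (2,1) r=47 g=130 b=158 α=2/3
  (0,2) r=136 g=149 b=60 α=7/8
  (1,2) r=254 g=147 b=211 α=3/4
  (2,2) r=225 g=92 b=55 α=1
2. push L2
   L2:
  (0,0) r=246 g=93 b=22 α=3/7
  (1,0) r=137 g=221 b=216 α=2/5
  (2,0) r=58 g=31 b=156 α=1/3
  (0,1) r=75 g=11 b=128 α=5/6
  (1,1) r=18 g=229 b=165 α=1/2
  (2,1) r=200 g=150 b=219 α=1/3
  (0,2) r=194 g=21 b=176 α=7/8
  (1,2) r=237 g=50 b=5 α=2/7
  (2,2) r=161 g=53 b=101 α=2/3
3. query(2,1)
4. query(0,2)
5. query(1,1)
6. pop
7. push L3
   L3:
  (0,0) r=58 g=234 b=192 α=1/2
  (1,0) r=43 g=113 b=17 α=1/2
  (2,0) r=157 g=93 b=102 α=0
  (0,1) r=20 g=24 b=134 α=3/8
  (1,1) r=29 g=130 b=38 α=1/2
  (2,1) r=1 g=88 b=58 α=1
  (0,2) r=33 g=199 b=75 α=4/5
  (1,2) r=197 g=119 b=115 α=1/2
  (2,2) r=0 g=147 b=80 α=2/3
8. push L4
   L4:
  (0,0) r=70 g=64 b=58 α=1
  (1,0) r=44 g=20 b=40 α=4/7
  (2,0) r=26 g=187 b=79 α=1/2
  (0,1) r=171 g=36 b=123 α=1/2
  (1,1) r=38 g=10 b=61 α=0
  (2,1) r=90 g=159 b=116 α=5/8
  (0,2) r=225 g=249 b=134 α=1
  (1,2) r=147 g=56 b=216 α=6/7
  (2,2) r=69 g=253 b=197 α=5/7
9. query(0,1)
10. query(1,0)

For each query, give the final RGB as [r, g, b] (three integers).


query (2,1) [L1,L2] — begin 0,0,0
L1 α=2/3: [94/3, 260/3, 316/3]
L2 α=1/3: [788/9, 970/9, 1289/9]
→ [88, 108, 143]

at x=0,y=2 over L1,L2:
+L1 (α=7/8) → [119, 1043/8, 105/2]
+L2 (α=7/8) → [1477/8, 2219/64, 2569/16]
= [185, 35, 161]

query (1,1) [L1,L2] — begin 0,0,0
L1 α=3/7: [24, 495/7, 12]
L2 α=1/2: [21, 1049/7, 177/2]
rounded: [21, 150, 88]

(0,1) stack=L1,L3,L4; from [0,0,0]:
after L1 α=3/8: [357/4, 33/4, 207/4]
after L3 α=3/8: [2025/32, 453/32, 2643/32]
after L4 α=1/2: [7497/64, 1605/64, 6579/64]
→ [117, 25, 103]

query (1,0) [L1,L3,L4] — begin 0,0,0
after L1 α=1/2: [5/2, 86, 127]
after L3 α=1/2: [91/4, 199/2, 72]
after L4 α=4/7: [977/28, 757/14, 376/7]
= [35, 54, 54]


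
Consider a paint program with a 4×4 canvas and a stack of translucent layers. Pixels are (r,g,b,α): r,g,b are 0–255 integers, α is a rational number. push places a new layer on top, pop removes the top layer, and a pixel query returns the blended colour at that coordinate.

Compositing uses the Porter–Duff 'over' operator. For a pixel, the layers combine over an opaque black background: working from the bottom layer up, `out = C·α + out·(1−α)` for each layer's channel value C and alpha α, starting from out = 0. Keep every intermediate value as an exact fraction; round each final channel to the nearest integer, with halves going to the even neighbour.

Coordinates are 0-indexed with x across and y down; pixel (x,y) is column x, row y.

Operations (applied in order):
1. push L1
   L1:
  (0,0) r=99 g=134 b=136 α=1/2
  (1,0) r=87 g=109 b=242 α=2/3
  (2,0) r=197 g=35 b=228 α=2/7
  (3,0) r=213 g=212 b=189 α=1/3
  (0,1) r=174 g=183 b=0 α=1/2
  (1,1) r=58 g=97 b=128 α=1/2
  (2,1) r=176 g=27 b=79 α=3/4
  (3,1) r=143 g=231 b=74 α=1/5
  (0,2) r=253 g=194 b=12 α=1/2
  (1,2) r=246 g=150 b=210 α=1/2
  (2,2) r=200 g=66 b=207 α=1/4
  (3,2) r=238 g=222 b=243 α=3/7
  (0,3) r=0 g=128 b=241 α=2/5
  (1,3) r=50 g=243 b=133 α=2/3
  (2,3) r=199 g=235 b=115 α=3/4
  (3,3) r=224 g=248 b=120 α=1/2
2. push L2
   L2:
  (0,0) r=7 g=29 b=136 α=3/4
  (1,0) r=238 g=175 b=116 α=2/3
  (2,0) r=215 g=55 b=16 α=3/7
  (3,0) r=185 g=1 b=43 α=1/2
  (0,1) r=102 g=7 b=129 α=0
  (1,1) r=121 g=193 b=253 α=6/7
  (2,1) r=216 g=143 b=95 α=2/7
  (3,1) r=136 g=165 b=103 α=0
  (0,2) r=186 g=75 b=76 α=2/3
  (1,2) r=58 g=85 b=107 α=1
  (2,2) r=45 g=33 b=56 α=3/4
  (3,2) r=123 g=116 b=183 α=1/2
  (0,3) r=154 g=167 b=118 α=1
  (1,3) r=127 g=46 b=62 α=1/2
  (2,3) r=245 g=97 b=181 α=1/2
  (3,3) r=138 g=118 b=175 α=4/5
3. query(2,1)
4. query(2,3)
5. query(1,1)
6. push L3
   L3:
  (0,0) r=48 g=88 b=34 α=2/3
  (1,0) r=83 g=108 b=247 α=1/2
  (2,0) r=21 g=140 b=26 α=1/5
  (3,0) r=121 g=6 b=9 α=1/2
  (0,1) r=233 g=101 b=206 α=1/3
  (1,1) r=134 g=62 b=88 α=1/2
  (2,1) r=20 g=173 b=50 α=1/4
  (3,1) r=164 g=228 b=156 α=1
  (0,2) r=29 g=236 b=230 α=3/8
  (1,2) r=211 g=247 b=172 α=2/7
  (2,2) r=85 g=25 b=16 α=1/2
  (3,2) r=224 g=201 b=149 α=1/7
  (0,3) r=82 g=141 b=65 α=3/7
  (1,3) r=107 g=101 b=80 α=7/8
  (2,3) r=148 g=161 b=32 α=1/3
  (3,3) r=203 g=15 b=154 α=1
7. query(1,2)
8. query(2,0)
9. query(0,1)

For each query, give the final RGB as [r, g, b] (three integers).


(2,1) stack=L1,L2; from [0,0,0]:
+L1 (α=3/4) → [132, 81/4, 237/4]
+L2 (α=2/7) → [156, 1549/28, 1945/28]
→ [156, 55, 69]

at x=2,y=3 over L1,L2:
L1 α=3/4: [597/4, 705/4, 345/4]
L2 α=1/2: [1577/8, 1093/8, 1069/8]
= [197, 137, 134]

query (1,1) [L1,L2] — begin 0,0,0
after L1 α=1/2: [29, 97/2, 64]
after L2 α=6/7: [755/7, 2413/14, 226]
= [108, 172, 226]

query (1,2) [L1,L2,L3] — begin 0,0,0
L1 α=1/2: [123, 75, 105]
L2 α=1: [58, 85, 107]
L3 α=2/7: [712/7, 919/7, 879/7]
= [102, 131, 126]

(2,0) stack=L1,L2,L3; from [0,0,0]:
after L1 α=2/7: [394/7, 10, 456/7]
after L2 α=3/7: [6091/49, 205/7, 2160/49]
after L3 α=1/5: [25393/245, 360/7, 9914/245]
rounded: [104, 51, 40]

(0,1) stack=L1,L2,L3; from [0,0,0]:
+L1 (α=1/2) → [87, 183/2, 0]
+L2 (α=0) → [87, 183/2, 0]
+L3 (α=1/3) → [407/3, 284/3, 206/3]
= [136, 95, 69]


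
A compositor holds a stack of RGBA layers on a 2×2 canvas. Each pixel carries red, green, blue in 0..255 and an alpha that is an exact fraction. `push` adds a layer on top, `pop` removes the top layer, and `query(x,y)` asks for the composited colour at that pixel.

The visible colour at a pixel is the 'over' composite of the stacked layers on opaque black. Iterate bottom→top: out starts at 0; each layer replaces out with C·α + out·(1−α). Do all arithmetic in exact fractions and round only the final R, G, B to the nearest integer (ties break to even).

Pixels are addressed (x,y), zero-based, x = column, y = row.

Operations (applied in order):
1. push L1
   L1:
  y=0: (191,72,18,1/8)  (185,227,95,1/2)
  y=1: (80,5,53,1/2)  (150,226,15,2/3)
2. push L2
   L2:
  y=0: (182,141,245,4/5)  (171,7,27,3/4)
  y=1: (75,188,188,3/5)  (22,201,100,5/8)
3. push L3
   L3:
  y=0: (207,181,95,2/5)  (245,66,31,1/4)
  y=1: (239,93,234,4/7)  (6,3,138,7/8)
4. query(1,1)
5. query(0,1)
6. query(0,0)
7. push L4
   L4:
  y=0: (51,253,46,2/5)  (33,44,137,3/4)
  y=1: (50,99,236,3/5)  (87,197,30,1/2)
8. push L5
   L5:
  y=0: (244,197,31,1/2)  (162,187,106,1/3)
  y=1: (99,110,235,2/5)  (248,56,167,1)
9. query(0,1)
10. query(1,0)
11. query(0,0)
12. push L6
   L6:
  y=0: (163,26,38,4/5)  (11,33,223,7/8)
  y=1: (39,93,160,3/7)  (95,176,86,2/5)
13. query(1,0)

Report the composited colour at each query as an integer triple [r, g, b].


query (1,1) [L1,L2,L3] — begin 0,0,0
L1 α=2/3: [100, 452/3, 10]
L2 α=5/8: [205/4, 1457/8, 265/4]
L3 α=7/8: [373/32, 1625/64, 4129/32]
→ [12, 25, 129]

query (0,1) [L1,L2,L3] — begin 0,0,0
+L1 (α=1/2) → [40, 5/2, 53/2]
+L2 (α=3/5) → [61, 569/5, 617/5]
+L3 (α=4/7) → [1139/7, 3567/35, 933/5]
rounded: [163, 102, 187]

query (0,0) [L1,L2,L3] — begin 0,0,0
+L1 (α=1/8) → [191/8, 9, 9/4]
+L2 (α=4/5) → [1203/8, 573/5, 3929/20]
+L3 (α=2/5) → [6921/40, 3529/25, 15587/100]
= [173, 141, 156]

at x=0,y=1 over L1,L2,L3,L4,L5:
after L1 α=1/2: [40, 5/2, 53/2]
after L2 α=3/5: [61, 569/5, 617/5]
after L3 α=4/7: [1139/7, 3567/35, 933/5]
after L4 α=3/5: [3328/35, 17529/175, 5406/25]
after L5 α=2/5: [16914/175, 91087/875, 27968/125]
= [97, 104, 224]

(1,0) stack=L1,L2,L3,L4,L5; from [0,0,0]:
after L1 α=1/2: [185/2, 227/2, 95/2]
after L2 α=3/4: [1211/8, 269/8, 257/8]
after L3 α=1/4: [5593/32, 1335/32, 1019/32]
after L4 α=3/4: [8761/128, 5559/128, 14171/128]
after L5 α=1/3: [19129/192, 17527/192, 6985/64]
→ [100, 91, 109]

(0,0) stack=L1,L2,L3,L4,L5; from [0,0,0]:
L1 α=1/8: [191/8, 9, 9/4]
L2 α=4/5: [1203/8, 573/5, 3929/20]
L3 α=2/5: [6921/40, 3529/25, 15587/100]
L4 α=2/5: [24843/200, 23237/125, 55961/500]
L5 α=1/2: [73643/400, 23931/125, 71461/1000]
→ [184, 191, 71]

(1,0) stack=L1,L2,L3,L4,L5,L6; from [0,0,0]:
+L1 (α=1/2) → [185/2, 227/2, 95/2]
+L2 (α=3/4) → [1211/8, 269/8, 257/8]
+L3 (α=1/4) → [5593/32, 1335/32, 1019/32]
+L4 (α=3/4) → [8761/128, 5559/128, 14171/128]
+L5 (α=1/3) → [19129/192, 17527/192, 6985/64]
+L6 (α=7/8) → [33913/1536, 61879/1536, 106889/512]
rounded: [22, 40, 209]


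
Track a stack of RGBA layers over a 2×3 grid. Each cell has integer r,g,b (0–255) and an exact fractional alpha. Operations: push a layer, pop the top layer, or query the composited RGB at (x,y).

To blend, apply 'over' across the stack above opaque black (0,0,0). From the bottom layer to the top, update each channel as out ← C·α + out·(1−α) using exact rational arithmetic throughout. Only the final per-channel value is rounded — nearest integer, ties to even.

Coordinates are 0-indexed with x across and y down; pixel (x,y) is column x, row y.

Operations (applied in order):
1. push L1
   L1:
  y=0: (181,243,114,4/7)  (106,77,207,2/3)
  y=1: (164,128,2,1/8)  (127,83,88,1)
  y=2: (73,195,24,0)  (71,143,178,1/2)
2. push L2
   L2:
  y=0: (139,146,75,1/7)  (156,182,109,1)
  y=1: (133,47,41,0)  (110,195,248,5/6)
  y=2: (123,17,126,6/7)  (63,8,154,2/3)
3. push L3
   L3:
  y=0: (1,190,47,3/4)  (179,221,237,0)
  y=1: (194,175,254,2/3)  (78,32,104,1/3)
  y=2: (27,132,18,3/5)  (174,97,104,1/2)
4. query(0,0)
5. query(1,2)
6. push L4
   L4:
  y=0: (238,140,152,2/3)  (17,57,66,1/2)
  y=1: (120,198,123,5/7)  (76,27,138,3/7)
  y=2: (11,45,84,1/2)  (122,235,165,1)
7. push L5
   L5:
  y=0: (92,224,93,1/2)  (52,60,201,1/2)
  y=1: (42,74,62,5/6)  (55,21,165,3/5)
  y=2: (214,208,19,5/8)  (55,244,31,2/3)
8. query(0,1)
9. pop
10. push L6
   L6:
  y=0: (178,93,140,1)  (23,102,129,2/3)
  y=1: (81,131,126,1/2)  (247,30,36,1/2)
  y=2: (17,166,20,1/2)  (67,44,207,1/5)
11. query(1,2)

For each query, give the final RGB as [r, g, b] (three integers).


at x=0,y=0 over L1,L2,L3:
after L1 α=4/7: [724/7, 972/7, 456/7]
after L2 α=1/7: [5317/49, 6854/49, 3261/49]
after L3 α=3/4: [1366/49, 8696/49, 5085/98]
= [28, 177, 52]

at x=1,y=2 over L1,L2,L3:
after L1 α=1/2: [71/2, 143/2, 89]
after L2 α=2/3: [323/6, 175/6, 397/3]
after L3 α=1/2: [1367/12, 757/12, 709/6]
→ [114, 63, 118]

(0,1) stack=L1,L2,L3,L4,L5; from [0,0,0]:
L1 α=1/8: [41/2, 16, 1/4]
L2 α=0: [41/2, 16, 1/4]
L3 α=2/3: [817/6, 122, 2033/12]
L4 α=5/7: [2617/21, 1234/7, 5723/42]
L5 α=5/6: [7027/126, 1912/21, 18743/252]
rounded: [56, 91, 74]

at x=1,y=2 over L1,L2,L3,L4,L6:
after L1 α=1/2: [71/2, 143/2, 89]
after L2 α=2/3: [323/6, 175/6, 397/3]
after L3 α=1/2: [1367/12, 757/12, 709/6]
after L4 α=1: [122, 235, 165]
after L6 α=1/5: [111, 984/5, 867/5]
→ [111, 197, 173]


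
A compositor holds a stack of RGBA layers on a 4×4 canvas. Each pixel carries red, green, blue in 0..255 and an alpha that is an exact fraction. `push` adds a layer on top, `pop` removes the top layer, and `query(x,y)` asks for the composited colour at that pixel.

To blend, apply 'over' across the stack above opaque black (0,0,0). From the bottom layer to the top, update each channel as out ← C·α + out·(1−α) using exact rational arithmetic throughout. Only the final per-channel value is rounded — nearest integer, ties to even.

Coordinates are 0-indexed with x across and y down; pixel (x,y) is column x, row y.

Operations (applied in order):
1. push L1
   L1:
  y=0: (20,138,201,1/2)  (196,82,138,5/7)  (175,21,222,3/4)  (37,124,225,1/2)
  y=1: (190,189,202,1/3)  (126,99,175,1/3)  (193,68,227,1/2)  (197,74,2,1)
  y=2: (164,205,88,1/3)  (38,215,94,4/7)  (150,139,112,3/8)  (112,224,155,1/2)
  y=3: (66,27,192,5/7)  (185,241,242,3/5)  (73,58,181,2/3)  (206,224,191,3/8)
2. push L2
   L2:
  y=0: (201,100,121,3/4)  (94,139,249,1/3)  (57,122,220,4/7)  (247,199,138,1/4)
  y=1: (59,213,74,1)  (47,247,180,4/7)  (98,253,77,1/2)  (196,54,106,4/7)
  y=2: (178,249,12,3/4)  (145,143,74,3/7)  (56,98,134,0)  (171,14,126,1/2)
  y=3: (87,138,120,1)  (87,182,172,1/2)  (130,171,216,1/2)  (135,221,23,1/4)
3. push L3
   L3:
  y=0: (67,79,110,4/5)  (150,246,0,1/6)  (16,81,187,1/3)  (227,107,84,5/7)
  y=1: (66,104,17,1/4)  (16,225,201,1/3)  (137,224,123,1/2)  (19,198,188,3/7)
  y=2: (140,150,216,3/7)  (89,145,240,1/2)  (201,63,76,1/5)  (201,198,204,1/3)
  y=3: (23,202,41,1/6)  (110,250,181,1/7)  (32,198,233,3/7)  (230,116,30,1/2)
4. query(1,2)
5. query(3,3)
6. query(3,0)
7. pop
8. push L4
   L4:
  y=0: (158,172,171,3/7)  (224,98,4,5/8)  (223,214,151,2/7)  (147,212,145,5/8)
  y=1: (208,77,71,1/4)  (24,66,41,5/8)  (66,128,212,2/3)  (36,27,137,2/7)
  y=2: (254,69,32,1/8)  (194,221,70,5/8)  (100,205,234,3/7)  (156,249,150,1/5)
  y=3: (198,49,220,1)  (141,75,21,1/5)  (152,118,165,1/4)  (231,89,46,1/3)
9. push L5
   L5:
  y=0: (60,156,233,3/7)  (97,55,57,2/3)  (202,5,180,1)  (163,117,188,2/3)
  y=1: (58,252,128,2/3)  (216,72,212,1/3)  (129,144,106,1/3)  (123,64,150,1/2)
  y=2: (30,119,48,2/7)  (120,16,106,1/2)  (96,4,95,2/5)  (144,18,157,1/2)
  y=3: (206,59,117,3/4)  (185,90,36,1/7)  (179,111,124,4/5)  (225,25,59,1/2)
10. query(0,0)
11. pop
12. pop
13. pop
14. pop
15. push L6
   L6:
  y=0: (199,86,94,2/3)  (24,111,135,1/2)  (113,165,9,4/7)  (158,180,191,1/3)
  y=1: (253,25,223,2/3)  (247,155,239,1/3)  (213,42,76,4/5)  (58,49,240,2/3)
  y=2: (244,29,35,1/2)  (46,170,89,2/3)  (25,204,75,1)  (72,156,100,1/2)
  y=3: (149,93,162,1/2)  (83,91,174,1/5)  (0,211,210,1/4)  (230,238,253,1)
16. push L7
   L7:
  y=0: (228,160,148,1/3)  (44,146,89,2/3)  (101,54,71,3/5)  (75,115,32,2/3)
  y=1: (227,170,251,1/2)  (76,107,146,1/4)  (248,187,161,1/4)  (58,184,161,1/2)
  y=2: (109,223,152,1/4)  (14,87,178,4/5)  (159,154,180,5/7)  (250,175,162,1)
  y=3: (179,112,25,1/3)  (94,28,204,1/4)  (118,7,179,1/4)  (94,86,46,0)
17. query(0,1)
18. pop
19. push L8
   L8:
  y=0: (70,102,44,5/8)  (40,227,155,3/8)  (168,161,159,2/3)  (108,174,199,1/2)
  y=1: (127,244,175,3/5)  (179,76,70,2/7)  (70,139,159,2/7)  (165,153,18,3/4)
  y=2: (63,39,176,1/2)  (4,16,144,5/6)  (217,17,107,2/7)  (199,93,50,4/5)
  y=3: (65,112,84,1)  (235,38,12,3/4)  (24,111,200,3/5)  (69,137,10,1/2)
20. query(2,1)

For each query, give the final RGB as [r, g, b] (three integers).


query (1,2) [L1,L2,L3] — begin 0,0,0
after L1 α=4/7: [152/7, 860/7, 376/7]
after L2 α=3/7: [3653/49, 6443/49, 3058/49]
after L3 α=1/2: [4007/49, 6774/49, 7409/49]
→ [82, 138, 151]

query (3,3) [L1,L2,L3] — begin 0,0,0
+L1 (α=3/8) → [309/4, 84, 573/8]
+L2 (α=1/4) → [1467/16, 473/4, 1903/32]
+L3 (α=1/2) → [5147/32, 937/8, 2863/64]
rounded: [161, 117, 45]

(3,0) stack=L1,L2,L3; from [0,0,0]:
+L1 (α=1/2) → [37/2, 62, 225/2]
+L2 (α=1/4) → [605/8, 385/4, 951/8]
+L3 (α=5/7) → [735/4, 1455/14, 2631/28]
rounded: [184, 104, 94]

(0,0) stack=L1,L2,L4,L5; from [0,0,0]:
+L1 (α=1/2) → [10, 69, 201/2]
+L2 (α=3/4) → [613/4, 369/4, 927/8]
+L4 (α=3/7) → [1087/7, 885/7, 279/2]
+L5 (α=3/7) → [5608/49, 6816/49, 1257/7]
rounded: [114, 139, 180]

(0,1) stack=L6,L7; from [0,0,0]:
after L6 α=2/3: [506/3, 50/3, 446/3]
after L7 α=1/2: [1187/6, 280/3, 1199/6]
rounded: [198, 93, 200]

(2,1) stack=L6,L8; from [0,0,0]:
L6 α=4/5: [852/5, 168/5, 304/5]
L8 α=2/7: [992/7, 446/7, 622/7]
= [142, 64, 89]


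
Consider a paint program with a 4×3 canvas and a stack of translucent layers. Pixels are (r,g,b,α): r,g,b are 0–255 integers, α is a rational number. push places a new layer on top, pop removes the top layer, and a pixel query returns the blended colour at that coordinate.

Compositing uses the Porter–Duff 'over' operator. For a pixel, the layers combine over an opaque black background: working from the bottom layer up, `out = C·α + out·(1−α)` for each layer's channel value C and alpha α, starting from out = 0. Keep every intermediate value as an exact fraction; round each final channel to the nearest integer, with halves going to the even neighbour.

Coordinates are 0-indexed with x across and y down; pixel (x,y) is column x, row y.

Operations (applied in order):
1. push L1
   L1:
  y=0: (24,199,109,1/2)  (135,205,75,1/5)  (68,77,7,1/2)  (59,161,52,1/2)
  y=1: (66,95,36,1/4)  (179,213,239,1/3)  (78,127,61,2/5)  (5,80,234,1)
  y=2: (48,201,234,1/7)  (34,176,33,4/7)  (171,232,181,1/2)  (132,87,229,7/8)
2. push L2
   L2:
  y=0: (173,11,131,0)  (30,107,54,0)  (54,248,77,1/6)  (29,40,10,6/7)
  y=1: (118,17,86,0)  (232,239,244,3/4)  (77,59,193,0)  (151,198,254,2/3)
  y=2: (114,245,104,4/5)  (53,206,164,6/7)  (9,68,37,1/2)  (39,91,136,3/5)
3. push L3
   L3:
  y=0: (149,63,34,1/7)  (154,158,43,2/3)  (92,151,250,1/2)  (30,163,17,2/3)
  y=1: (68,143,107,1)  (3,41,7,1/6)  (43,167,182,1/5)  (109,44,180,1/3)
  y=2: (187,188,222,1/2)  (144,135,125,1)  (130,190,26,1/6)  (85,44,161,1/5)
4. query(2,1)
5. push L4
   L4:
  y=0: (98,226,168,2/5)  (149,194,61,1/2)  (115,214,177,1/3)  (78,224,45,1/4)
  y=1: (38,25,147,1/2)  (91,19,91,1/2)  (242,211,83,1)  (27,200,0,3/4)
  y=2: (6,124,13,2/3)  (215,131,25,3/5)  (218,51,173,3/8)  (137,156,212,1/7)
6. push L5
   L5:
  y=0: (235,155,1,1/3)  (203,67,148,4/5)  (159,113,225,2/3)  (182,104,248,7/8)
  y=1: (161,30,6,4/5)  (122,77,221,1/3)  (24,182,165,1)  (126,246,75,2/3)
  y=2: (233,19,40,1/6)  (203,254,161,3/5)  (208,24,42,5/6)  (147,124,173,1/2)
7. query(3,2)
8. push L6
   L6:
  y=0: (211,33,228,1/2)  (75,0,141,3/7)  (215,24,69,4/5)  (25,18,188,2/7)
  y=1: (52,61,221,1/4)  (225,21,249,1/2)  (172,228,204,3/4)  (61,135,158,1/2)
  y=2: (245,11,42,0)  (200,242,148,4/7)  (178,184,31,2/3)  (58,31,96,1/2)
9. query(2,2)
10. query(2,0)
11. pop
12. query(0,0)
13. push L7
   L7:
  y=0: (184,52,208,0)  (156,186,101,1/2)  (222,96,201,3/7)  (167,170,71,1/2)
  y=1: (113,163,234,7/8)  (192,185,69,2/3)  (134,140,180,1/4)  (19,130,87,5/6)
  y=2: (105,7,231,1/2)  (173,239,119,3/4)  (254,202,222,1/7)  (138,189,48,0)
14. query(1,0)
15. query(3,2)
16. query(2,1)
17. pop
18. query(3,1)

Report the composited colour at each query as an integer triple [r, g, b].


(2,1) stack=L1,L2,L3; from [0,0,0]:
L1 α=2/5: [156/5, 254/5, 122/5]
L2 α=0: [156/5, 254/5, 122/5]
L3 α=1/5: [839/25, 1851/25, 1398/25]
rounded: [34, 74, 56]

(3,2) stack=L1,L2,L3,L4,L5; from [0,0,0]:
L1 α=7/8: [231/2, 609/8, 1603/8]
L2 α=3/5: [348/5, 1701/20, 647/4]
L3 α=1/5: [1817/25, 1921/25, 808/5]
L4 α=1/7: [14327/175, 15426/175, 844/5]
L5 α=1/2: [20026/175, 18563/175, 1709/10]
rounded: [114, 106, 171]

query (2,2) [L1,L2,L3,L4,L5,L6] — begin 0,0,0
+L1 (α=1/2) → [171/2, 116, 181/2]
+L2 (α=1/2) → [189/4, 92, 255/4]
+L3 (α=1/6) → [1465/24, 325/3, 1379/24]
+L4 (α=3/8) → [23021/192, 521/6, 19351/192]
+L5 (α=5/6) → [222701/1152, 1241/36, 59671/1152]
+L6 (α=2/3) → [632813/3456, 14489/108, 131095/3456]
= [183, 134, 38]

(2,0) stack=L1,L2,L3,L4,L5,L6; from [0,0,0]:
after L1 α=1/2: [34, 77/2, 7/2]
after L2 α=1/6: [112/3, 881/12, 63/4]
after L3 α=1/2: [194/3, 2693/24, 1063/8]
after L4 α=1/3: [733/9, 5261/36, 1771/12]
after L5 α=2/3: [3595/27, 13397/108, 7171/36]
after L6 α=4/5: [5363/27, 4753/108, 17107/180]
rounded: [199, 44, 95]

query (0,0) [L1,L2,L3,L4,L5] — begin 0,0,0
after L1 α=1/2: [12, 199/2, 109/2]
after L2 α=0: [12, 199/2, 109/2]
after L3 α=1/7: [221/7, 660/7, 361/7]
after L4 α=2/5: [407/7, 5144/35, 687/7]
after L5 α=1/3: [2459/21, 15713/105, 1381/21]
rounded: [117, 150, 66]

(1,0) stack=L1,L2,L3,L4,L5,L7; from [0,0,0]:
L1 α=1/5: [27, 41, 15]
L2 α=0: [27, 41, 15]
L3 α=2/3: [335/3, 119, 101/3]
L4 α=1/2: [391/3, 313/2, 142/3]
L5 α=4/5: [2827/15, 849/10, 1918/15]
L7 α=1/2: [5167/30, 2709/20, 3433/30]
rounded: [172, 135, 114]

(3,2) stack=L1,L2,L3,L4,L5,L7; from [0,0,0]:
+L1 (α=7/8) → [231/2, 609/8, 1603/8]
+L2 (α=3/5) → [348/5, 1701/20, 647/4]
+L3 (α=1/5) → [1817/25, 1921/25, 808/5]
+L4 (α=1/7) → [14327/175, 15426/175, 844/5]
+L5 (α=1/2) → [20026/175, 18563/175, 1709/10]
+L7 (α=0) → [20026/175, 18563/175, 1709/10]
→ [114, 106, 171]

query (2,1) [L1,L2,L3,L4,L5,L7] — begin 0,0,0
after L1 α=2/5: [156/5, 254/5, 122/5]
after L2 α=0: [156/5, 254/5, 122/5]
after L3 α=1/5: [839/25, 1851/25, 1398/25]
after L4 α=1: [242, 211, 83]
after L5 α=1: [24, 182, 165]
after L7 α=1/4: [103/2, 343/2, 675/4]
rounded: [52, 172, 169]

at x=3,y=1 over L1,L2,L3,L4,L5:
after L1 α=1: [5, 80, 234]
after L2 α=2/3: [307/3, 476/3, 742/3]
after L3 α=1/3: [941/9, 1084/9, 2024/9]
after L4 α=3/4: [835/18, 1621/9, 506/9]
after L5 α=2/3: [5371/54, 6049/27, 1856/27]
rounded: [99, 224, 69]


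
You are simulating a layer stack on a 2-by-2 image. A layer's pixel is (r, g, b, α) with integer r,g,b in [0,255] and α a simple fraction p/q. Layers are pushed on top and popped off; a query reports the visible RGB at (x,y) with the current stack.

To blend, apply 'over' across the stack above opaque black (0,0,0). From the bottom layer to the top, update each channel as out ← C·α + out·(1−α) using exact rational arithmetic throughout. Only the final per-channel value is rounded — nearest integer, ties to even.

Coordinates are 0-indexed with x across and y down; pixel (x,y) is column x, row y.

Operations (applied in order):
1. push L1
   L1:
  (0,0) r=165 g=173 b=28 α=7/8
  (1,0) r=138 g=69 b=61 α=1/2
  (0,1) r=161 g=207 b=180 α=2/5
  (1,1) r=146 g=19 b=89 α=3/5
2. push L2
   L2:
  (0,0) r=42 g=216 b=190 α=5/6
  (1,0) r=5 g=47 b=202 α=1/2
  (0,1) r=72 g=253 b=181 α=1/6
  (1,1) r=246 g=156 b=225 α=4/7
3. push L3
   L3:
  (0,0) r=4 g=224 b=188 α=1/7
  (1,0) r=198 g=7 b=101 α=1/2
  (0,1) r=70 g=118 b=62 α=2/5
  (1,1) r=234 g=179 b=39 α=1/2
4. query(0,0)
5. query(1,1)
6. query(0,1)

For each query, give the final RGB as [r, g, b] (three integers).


at x=0,y=0 over L1,L2,L3:
after L1 α=7/8: [1155/8, 1211/8, 49/2]
after L2 α=5/6: [945/16, 9851/48, 1949/12]
after L3 α=1/7: [2867/56, 11643/56, 2325/14]
rounded: [51, 208, 166]

at x=1,y=1 over L1,L2,L3:
+L1 (α=3/5) → [438/5, 57/5, 267/5]
+L2 (α=4/7) → [6234/35, 3291/35, 5301/35]
+L3 (α=1/2) → [7212/35, 4778/35, 3333/35]
= [206, 137, 95]

at x=0,y=1 over L1,L2,L3:
L1 α=2/5: [322/5, 414/5, 72]
L2 α=1/6: [197/3, 667/6, 541/6]
L3 α=2/5: [337/5, 1139/10, 789/10]
= [67, 114, 79]


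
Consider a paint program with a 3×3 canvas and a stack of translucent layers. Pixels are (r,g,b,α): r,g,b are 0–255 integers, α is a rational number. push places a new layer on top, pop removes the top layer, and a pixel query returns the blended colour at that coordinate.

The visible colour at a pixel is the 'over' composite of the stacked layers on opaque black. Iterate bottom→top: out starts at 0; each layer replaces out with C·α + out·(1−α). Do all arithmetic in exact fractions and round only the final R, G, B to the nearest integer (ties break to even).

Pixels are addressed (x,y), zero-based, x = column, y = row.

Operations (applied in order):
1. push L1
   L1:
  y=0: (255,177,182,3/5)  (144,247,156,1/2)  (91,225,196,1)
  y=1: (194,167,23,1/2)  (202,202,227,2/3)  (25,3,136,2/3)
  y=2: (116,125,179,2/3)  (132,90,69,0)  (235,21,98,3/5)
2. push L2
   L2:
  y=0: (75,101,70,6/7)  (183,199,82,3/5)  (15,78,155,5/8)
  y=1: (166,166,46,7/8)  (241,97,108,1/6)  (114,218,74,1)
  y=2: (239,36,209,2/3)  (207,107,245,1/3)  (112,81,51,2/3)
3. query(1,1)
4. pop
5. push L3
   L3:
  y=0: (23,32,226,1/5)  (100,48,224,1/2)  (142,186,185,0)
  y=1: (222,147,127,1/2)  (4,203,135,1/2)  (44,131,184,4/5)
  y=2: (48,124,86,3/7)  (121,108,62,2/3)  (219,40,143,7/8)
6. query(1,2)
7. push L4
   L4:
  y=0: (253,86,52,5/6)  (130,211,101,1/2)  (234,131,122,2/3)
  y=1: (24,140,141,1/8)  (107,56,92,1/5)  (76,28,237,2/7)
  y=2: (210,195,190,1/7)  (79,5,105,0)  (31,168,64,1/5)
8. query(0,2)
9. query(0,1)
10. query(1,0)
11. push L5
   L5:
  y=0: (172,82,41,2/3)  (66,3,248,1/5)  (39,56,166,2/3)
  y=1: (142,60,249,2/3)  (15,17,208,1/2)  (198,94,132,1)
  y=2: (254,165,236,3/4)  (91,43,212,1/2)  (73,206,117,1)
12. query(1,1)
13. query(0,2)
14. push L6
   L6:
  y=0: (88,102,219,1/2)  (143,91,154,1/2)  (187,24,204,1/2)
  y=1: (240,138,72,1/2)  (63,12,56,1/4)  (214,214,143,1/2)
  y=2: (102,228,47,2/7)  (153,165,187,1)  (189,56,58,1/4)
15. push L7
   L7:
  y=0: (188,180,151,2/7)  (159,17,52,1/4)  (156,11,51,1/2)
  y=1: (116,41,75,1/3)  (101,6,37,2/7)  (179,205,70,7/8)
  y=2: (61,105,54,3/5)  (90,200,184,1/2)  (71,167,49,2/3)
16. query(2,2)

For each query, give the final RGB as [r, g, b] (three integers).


(1,1) stack=L1,L2; from [0,0,0]:
L1 α=2/3: [404/3, 404/3, 454/3]
L2 α=1/6: [2743/18, 2311/18, 1297/9]
= [152, 128, 144]

at x=1,y=2 over L1,L3:
+L1 (α=0) → [0, 0, 0]
+L3 (α=2/3) → [242/3, 72, 124/3]
rounded: [81, 72, 41]

at x=0,y=2 over L1,L3,L4:
L1 α=2/3: [232/3, 250/3, 358/3]
L3 α=3/7: [1360/21, 2116/21, 2206/21]
L4 α=1/7: [4190/49, 5597/49, 5742/49]
= [86, 114, 117]

query (0,1) [L1,L3,L4] — begin 0,0,0
L1 α=1/2: [97, 167/2, 23/2]
L3 α=1/2: [319/2, 461/4, 277/4]
L4 α=1/8: [2281/16, 3787/32, 2503/32]
→ [143, 118, 78]

query (1,0) [L1,L3,L4] — begin 0,0,0
+L1 (α=1/2) → [72, 247/2, 78]
+L3 (α=1/2) → [86, 343/4, 151]
+L4 (α=1/2) → [108, 1187/8, 126]
= [108, 148, 126]

at x=1,y=1 over L1,L3,L4,L5:
+L1 (α=2/3) → [404/3, 404/3, 454/3]
+L3 (α=1/2) → [208/3, 1013/6, 859/6]
+L4 (α=1/5) → [1153/15, 2194/15, 1994/15]
+L5 (α=1/2) → [689/15, 2449/30, 2557/15]
= [46, 82, 170]

(0,2) stack=L1,L3,L4,L5; from [0,0,0]:
L1 α=2/3: [232/3, 250/3, 358/3]
L3 α=3/7: [1360/21, 2116/21, 2206/21]
L4 α=1/7: [4190/49, 5597/49, 5742/49]
L5 α=3/4: [10382/49, 7463/49, 20217/98]
= [212, 152, 206]

(2,2) stack=L1,L3,L4,L5,L6,L7; from [0,0,0]:
+L1 (α=3/5) → [141, 63/5, 294/5]
+L3 (α=7/8) → [837/4, 1463/40, 5299/40]
+L4 (α=1/5) → [868/5, 3143/50, 5939/50]
+L5 (α=1) → [73, 206, 117]
+L6 (α=1/4) → [102, 337/2, 409/4]
+L7 (α=2/3) → [244/3, 335/2, 267/4]
= [81, 168, 67]


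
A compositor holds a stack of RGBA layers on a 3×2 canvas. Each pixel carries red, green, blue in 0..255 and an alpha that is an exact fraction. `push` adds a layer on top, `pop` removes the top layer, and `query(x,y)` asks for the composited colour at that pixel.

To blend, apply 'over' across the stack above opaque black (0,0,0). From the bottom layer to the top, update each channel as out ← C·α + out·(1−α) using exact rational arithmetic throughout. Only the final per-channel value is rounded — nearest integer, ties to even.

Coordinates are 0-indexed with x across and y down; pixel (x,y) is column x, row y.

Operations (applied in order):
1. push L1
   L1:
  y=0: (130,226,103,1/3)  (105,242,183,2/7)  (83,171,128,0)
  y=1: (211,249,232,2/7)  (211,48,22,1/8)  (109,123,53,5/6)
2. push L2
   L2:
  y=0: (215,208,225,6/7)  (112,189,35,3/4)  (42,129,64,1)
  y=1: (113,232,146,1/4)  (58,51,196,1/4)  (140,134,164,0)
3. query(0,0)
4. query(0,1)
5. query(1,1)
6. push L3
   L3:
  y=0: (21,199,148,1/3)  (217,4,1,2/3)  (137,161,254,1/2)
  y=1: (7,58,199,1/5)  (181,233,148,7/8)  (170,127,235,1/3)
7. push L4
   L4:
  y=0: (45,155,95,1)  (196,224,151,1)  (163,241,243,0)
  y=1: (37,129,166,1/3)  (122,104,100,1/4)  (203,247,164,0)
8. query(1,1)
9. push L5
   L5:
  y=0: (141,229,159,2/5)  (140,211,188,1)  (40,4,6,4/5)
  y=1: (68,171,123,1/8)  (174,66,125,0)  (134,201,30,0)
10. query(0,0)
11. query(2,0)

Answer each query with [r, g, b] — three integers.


at x=0,y=0 over L1,L2:
+L1 (α=1/3) → [130/3, 226/3, 103/3]
+L2 (α=6/7) → [4000/21, 3970/21, 4153/21]
= [190, 189, 198]

at x=0,y=1 over L1,L2:
after L1 α=2/7: [422/7, 498/7, 464/7]
after L2 α=1/4: [2057/28, 1559/14, 1207/14]
= [73, 111, 86]

at x=1,y=1 over L1,L2:
after L1 α=1/8: [211/8, 6, 11/4]
after L2 α=1/4: [1097/32, 69/4, 817/16]
→ [34, 17, 51]

at x=1,y=1 over L1,L2,L3,L4:
L1 α=1/8: [211/8, 6, 11/4]
L2 α=1/4: [1097/32, 69/4, 817/16]
L3 α=7/8: [41641/256, 6593/32, 17393/128]
L4 α=1/4: [156155/1024, 23107/128, 64979/512]
→ [152, 181, 127]

at x=0,y=0 over L1,L2,L3,L4,L5:
+L1 (α=1/3) → [130/3, 226/3, 103/3]
+L2 (α=6/7) → [4000/21, 3970/21, 4153/21]
+L3 (α=1/3) → [8441/63, 12119/63, 11414/63]
+L4 (α=1) → [45, 155, 95]
+L5 (α=2/5) → [417/5, 923/5, 603/5]
rounded: [83, 185, 121]

(2,0) stack=L1,L2,L3,L4,L5; from [0,0,0]:
after L1 α=0: [0, 0, 0]
after L2 α=1: [42, 129, 64]
after L3 α=1/2: [179/2, 145, 159]
after L4 α=0: [179/2, 145, 159]
after L5 α=4/5: [499/10, 161/5, 183/5]
rounded: [50, 32, 37]
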